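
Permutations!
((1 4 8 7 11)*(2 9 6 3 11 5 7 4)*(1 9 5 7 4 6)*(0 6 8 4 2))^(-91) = (0 1 9 11 3 6)(2 5) = [1, 9, 5, 6, 4, 2, 0, 7, 8, 11, 10, 3]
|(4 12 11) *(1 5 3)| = 3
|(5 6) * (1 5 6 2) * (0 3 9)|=3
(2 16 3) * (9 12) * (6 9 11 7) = (2 16 3)(6 9 12 11 7) = [0, 1, 16, 2, 4, 5, 9, 6, 8, 12, 10, 7, 11, 13, 14, 15, 3]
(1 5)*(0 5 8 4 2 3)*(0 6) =(0 5 1 8 4 2 3 6) =[5, 8, 3, 6, 2, 1, 0, 7, 4]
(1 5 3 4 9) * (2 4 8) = (1 5 3 8 2 4 9) = [0, 5, 4, 8, 9, 3, 6, 7, 2, 1]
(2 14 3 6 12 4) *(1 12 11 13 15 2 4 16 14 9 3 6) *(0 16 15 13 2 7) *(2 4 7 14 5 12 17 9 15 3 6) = [16, 17, 15, 1, 7, 12, 11, 0, 8, 6, 10, 4, 3, 13, 2, 14, 5, 9] = (0 16 5 12 3 1 17 9 6 11 4 7)(2 15 14)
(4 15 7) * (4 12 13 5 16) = (4 15 7 12 13 5 16) = [0, 1, 2, 3, 15, 16, 6, 12, 8, 9, 10, 11, 13, 5, 14, 7, 4]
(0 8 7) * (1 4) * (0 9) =(0 8 7 9)(1 4) =[8, 4, 2, 3, 1, 5, 6, 9, 7, 0]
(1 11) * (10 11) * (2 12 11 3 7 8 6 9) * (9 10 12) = (1 12 11)(2 9)(3 7 8 6 10) = [0, 12, 9, 7, 4, 5, 10, 8, 6, 2, 3, 1, 11]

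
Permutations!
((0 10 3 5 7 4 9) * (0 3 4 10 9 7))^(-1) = (0 5 3 9)(4 10 7) = [5, 1, 2, 9, 10, 3, 6, 4, 8, 0, 7]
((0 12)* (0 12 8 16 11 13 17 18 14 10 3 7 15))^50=(0 16 13 18 10 7)(3 15 8 11 17 14)=[16, 1, 2, 15, 4, 5, 6, 0, 11, 9, 7, 17, 12, 18, 3, 8, 13, 14, 10]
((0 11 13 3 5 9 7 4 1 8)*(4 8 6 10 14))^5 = (14)(0 9 13 8 5 11 7 3) = [9, 1, 2, 0, 4, 11, 6, 3, 5, 13, 10, 7, 12, 8, 14]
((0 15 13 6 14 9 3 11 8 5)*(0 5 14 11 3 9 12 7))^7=[12, 1, 2, 3, 4, 5, 15, 14, 6, 9, 10, 13, 8, 0, 11, 7]=(0 12 8 6 15 7 14 11 13)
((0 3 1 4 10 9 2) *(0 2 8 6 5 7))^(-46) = (0 10 5 1 8)(3 9 7 4 6) = [10, 8, 2, 9, 6, 1, 3, 4, 0, 7, 5]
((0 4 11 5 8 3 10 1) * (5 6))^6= [3, 8, 2, 6, 10, 4, 0, 7, 11, 9, 5, 1]= (0 3 6)(1 8 11)(4 10 5)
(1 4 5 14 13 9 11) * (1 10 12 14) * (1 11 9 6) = (1 4 5 11 10 12 14 13 6) = [0, 4, 2, 3, 5, 11, 1, 7, 8, 9, 12, 10, 14, 6, 13]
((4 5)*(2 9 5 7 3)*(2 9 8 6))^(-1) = (2 6 8)(3 7 4 5 9) = [0, 1, 6, 7, 5, 9, 8, 4, 2, 3]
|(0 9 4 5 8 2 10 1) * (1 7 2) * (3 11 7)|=|(0 9 4 5 8 1)(2 10 3 11 7)|=30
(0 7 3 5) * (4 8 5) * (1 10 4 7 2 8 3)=(0 2 8 5)(1 10 4 3 7)=[2, 10, 8, 7, 3, 0, 6, 1, 5, 9, 4]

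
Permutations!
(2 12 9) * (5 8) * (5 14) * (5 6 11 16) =(2 12 9)(5 8 14 6 11 16) =[0, 1, 12, 3, 4, 8, 11, 7, 14, 2, 10, 16, 9, 13, 6, 15, 5]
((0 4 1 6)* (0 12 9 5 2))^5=(0 9 1 2 12 4 5 6)=[9, 2, 12, 3, 5, 6, 0, 7, 8, 1, 10, 11, 4]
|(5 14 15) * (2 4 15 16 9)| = 7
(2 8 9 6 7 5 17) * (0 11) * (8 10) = (0 11)(2 10 8 9 6 7 5 17) = [11, 1, 10, 3, 4, 17, 7, 5, 9, 6, 8, 0, 12, 13, 14, 15, 16, 2]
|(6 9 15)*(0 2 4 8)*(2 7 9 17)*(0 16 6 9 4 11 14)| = 10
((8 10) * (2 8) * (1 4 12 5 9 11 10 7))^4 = (1 9 8 12 10)(2 4 11 7 5) = [0, 9, 4, 3, 11, 2, 6, 5, 12, 8, 1, 7, 10]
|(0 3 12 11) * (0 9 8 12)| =4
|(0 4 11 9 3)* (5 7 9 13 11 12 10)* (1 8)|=8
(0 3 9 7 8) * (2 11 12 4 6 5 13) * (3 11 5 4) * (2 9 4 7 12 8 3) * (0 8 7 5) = (0 11 7 3 4 6 5 13 9 12 2) = [11, 1, 0, 4, 6, 13, 5, 3, 8, 12, 10, 7, 2, 9]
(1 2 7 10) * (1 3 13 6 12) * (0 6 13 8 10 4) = [6, 2, 7, 8, 0, 5, 12, 4, 10, 9, 3, 11, 1, 13] = (13)(0 6 12 1 2 7 4)(3 8 10)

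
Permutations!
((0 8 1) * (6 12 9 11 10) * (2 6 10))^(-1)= (0 1 8)(2 11 9 12 6)= [1, 8, 11, 3, 4, 5, 2, 7, 0, 12, 10, 9, 6]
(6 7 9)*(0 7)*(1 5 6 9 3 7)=(9)(0 1 5 6)(3 7)=[1, 5, 2, 7, 4, 6, 0, 3, 8, 9]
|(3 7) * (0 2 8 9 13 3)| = |(0 2 8 9 13 3 7)| = 7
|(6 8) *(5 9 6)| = 4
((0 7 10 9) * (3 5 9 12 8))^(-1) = (0 9 5 3 8 12 10 7) = [9, 1, 2, 8, 4, 3, 6, 0, 12, 5, 7, 11, 10]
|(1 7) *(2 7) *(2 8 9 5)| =|(1 8 9 5 2 7)| =6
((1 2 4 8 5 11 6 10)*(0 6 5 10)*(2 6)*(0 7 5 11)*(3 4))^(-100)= (11)= [0, 1, 2, 3, 4, 5, 6, 7, 8, 9, 10, 11]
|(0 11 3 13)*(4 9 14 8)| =|(0 11 3 13)(4 9 14 8)| =4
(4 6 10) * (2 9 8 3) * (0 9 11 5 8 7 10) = (0 9 7 10 4 6)(2 11 5 8 3) = [9, 1, 11, 2, 6, 8, 0, 10, 3, 7, 4, 5]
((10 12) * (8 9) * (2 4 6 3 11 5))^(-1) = (2 5 11 3 6 4)(8 9)(10 12) = [0, 1, 5, 6, 2, 11, 4, 7, 9, 8, 12, 3, 10]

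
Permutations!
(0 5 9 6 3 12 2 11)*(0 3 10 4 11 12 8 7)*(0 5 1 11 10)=(0 1 11 3 8 7 5 9 6)(2 12)(4 10)=[1, 11, 12, 8, 10, 9, 0, 5, 7, 6, 4, 3, 2]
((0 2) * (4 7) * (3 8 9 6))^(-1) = (0 2)(3 6 9 8)(4 7) = [2, 1, 0, 6, 7, 5, 9, 4, 3, 8]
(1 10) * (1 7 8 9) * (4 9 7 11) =[0, 10, 2, 3, 9, 5, 6, 8, 7, 1, 11, 4] =(1 10 11 4 9)(7 8)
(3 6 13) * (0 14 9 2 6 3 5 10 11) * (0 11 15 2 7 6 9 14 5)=[5, 1, 9, 3, 4, 10, 13, 6, 8, 7, 15, 11, 12, 0, 14, 2]=(0 5 10 15 2 9 7 6 13)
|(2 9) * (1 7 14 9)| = 5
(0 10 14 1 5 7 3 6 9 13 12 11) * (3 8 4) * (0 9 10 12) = (0 12 11 9 13)(1 5 7 8 4 3 6 10 14) = [12, 5, 2, 6, 3, 7, 10, 8, 4, 13, 14, 9, 11, 0, 1]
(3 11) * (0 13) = (0 13)(3 11) = [13, 1, 2, 11, 4, 5, 6, 7, 8, 9, 10, 3, 12, 0]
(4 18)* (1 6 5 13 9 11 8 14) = (1 6 5 13 9 11 8 14)(4 18) = [0, 6, 2, 3, 18, 13, 5, 7, 14, 11, 10, 8, 12, 9, 1, 15, 16, 17, 4]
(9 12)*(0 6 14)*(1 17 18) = (0 6 14)(1 17 18)(9 12) = [6, 17, 2, 3, 4, 5, 14, 7, 8, 12, 10, 11, 9, 13, 0, 15, 16, 18, 1]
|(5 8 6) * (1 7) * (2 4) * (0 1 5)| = 6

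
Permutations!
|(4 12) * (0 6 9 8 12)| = 6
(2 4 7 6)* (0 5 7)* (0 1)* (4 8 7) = (0 5 4 1)(2 8 7 6) = [5, 0, 8, 3, 1, 4, 2, 6, 7]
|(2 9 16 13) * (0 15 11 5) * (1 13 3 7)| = |(0 15 11 5)(1 13 2 9 16 3 7)| = 28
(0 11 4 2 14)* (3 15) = (0 11 4 2 14)(3 15) = [11, 1, 14, 15, 2, 5, 6, 7, 8, 9, 10, 4, 12, 13, 0, 3]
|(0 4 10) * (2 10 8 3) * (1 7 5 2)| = 9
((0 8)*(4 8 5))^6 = (0 4)(5 8) = [4, 1, 2, 3, 0, 8, 6, 7, 5]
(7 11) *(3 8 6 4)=[0, 1, 2, 8, 3, 5, 4, 11, 6, 9, 10, 7]=(3 8 6 4)(7 11)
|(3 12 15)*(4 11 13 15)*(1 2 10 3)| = |(1 2 10 3 12 4 11 13 15)| = 9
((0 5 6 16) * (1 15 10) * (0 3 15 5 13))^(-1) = [13, 10, 2, 16, 4, 1, 5, 7, 8, 9, 15, 11, 12, 0, 14, 3, 6] = (0 13)(1 10 15 3 16 6 5)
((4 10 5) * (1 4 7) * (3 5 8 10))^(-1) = (1 7 5 3 4)(8 10) = [0, 7, 2, 4, 1, 3, 6, 5, 10, 9, 8]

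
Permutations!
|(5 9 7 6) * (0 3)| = |(0 3)(5 9 7 6)| = 4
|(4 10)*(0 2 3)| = 6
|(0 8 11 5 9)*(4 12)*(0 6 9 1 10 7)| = 14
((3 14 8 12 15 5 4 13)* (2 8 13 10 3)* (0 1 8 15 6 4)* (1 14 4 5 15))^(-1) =(15)(0 5 6 12 8 1 2 13 14)(3 10 4) =[5, 2, 13, 10, 3, 6, 12, 7, 1, 9, 4, 11, 8, 14, 0, 15]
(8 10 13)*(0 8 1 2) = [8, 2, 0, 3, 4, 5, 6, 7, 10, 9, 13, 11, 12, 1] = (0 8 10 13 1 2)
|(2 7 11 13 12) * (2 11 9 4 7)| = 3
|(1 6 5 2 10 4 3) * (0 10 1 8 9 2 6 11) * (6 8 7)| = 12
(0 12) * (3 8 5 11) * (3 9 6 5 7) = [12, 1, 2, 8, 4, 11, 5, 3, 7, 6, 10, 9, 0] = (0 12)(3 8 7)(5 11 9 6)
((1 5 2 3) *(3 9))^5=(9)=[0, 1, 2, 3, 4, 5, 6, 7, 8, 9]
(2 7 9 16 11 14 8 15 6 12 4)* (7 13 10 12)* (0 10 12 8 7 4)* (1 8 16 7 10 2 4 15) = [2, 8, 13, 3, 4, 5, 15, 9, 1, 7, 16, 14, 0, 12, 10, 6, 11] = (0 2 13 12)(1 8)(6 15)(7 9)(10 16 11 14)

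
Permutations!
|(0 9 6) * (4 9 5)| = 5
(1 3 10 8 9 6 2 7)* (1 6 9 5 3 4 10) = (1 4 10 8 5 3)(2 7 6) = [0, 4, 7, 1, 10, 3, 2, 6, 5, 9, 8]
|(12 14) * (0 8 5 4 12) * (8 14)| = |(0 14)(4 12 8 5)| = 4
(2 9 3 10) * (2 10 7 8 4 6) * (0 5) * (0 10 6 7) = (0 5 10 6 2 9 3)(4 7 8) = [5, 1, 9, 0, 7, 10, 2, 8, 4, 3, 6]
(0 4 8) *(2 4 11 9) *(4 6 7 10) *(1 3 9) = [11, 3, 6, 9, 8, 5, 7, 10, 0, 2, 4, 1] = (0 11 1 3 9 2 6 7 10 4 8)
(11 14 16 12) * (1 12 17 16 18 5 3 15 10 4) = (1 12 11 14 18 5 3 15 10 4)(16 17) = [0, 12, 2, 15, 1, 3, 6, 7, 8, 9, 4, 14, 11, 13, 18, 10, 17, 16, 5]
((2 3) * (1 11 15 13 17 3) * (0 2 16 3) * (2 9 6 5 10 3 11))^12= (0 9 6 5 10 3 16 11 15 13 17)= [9, 1, 2, 16, 4, 10, 5, 7, 8, 6, 3, 15, 12, 17, 14, 13, 11, 0]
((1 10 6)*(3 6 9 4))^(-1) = [0, 6, 2, 4, 9, 5, 3, 7, 8, 10, 1] = (1 6 3 4 9 10)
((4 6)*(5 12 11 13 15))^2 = (5 11 15 12 13) = [0, 1, 2, 3, 4, 11, 6, 7, 8, 9, 10, 15, 13, 5, 14, 12]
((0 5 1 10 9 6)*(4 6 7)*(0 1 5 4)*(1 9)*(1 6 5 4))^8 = (0 10 9)(1 6 7) = [10, 6, 2, 3, 4, 5, 7, 1, 8, 0, 9]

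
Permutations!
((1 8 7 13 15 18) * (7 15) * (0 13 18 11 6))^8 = [6, 18, 2, 3, 4, 5, 11, 13, 1, 9, 10, 15, 12, 0, 14, 8, 16, 17, 7] = (0 6 11 15 8 1 18 7 13)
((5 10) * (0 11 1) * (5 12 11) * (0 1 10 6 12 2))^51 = (0 6 11 2 5 12 10) = [6, 1, 5, 3, 4, 12, 11, 7, 8, 9, 0, 2, 10]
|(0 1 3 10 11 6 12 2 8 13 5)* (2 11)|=|(0 1 3 10 2 8 13 5)(6 12 11)|=24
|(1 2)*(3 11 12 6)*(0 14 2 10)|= |(0 14 2 1 10)(3 11 12 6)|= 20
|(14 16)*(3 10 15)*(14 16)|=|(16)(3 10 15)|=3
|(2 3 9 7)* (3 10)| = 5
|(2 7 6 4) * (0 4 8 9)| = |(0 4 2 7 6 8 9)| = 7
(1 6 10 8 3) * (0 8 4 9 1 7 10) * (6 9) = (0 8 3 7 10 4 6)(1 9) = [8, 9, 2, 7, 6, 5, 0, 10, 3, 1, 4]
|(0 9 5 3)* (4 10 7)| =12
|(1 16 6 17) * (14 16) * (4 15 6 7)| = 8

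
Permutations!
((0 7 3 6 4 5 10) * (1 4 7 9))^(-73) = (0 10 5 4 1 9)(3 7 6) = [10, 9, 2, 7, 1, 4, 3, 6, 8, 0, 5]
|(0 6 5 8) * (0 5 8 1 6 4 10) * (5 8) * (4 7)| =|(0 7 4 10)(1 6 5)| =12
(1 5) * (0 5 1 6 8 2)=(0 5 6 8 2)=[5, 1, 0, 3, 4, 6, 8, 7, 2]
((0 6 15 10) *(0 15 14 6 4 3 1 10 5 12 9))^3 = [1, 5, 2, 15, 10, 0, 14, 7, 8, 3, 12, 11, 4, 13, 6, 9] = (0 1 5)(3 15 9)(4 10 12)(6 14)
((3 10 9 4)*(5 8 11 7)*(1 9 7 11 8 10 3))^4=(11)(1 9 4)(5 10 7)=[0, 9, 2, 3, 1, 10, 6, 5, 8, 4, 7, 11]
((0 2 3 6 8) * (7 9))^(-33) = (0 3 8 2 6)(7 9) = [3, 1, 6, 8, 4, 5, 0, 9, 2, 7]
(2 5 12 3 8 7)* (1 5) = (1 5 12 3 8 7 2) = [0, 5, 1, 8, 4, 12, 6, 2, 7, 9, 10, 11, 3]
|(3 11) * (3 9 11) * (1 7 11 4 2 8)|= 7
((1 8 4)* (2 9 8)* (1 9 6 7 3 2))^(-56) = [0, 1, 2, 3, 9, 5, 6, 7, 4, 8] = (4 9 8)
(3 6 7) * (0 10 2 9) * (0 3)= [10, 1, 9, 6, 4, 5, 7, 0, 8, 3, 2]= (0 10 2 9 3 6 7)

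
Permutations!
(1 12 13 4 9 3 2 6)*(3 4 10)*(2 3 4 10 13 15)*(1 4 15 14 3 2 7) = (1 12 14 3 2 6 4 9 10 15 7) = [0, 12, 6, 2, 9, 5, 4, 1, 8, 10, 15, 11, 14, 13, 3, 7]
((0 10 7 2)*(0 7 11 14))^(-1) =(0 14 11 10)(2 7) =[14, 1, 7, 3, 4, 5, 6, 2, 8, 9, 0, 10, 12, 13, 11]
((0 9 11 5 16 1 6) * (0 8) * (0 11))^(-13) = (0 9)(1 16 5 11 8 6) = [9, 16, 2, 3, 4, 11, 1, 7, 6, 0, 10, 8, 12, 13, 14, 15, 5]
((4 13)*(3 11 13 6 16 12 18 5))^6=[0, 1, 2, 12, 3, 16, 11, 7, 8, 9, 10, 18, 4, 5, 14, 15, 13, 17, 6]=(3 12 4)(5 16 13)(6 11 18)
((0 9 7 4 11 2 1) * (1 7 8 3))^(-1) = (0 1 3 8 9)(2 11 4 7) = [1, 3, 11, 8, 7, 5, 6, 2, 9, 0, 10, 4]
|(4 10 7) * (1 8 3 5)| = 12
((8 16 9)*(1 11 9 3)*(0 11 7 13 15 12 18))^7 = (0 7 9 15 16 18 1 11 13 8 12 3) = [7, 11, 2, 0, 4, 5, 6, 9, 12, 15, 10, 13, 3, 8, 14, 16, 18, 17, 1]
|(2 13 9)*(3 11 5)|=3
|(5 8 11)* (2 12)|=|(2 12)(5 8 11)|=6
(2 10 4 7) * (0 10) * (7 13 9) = (0 10 4 13 9 7 2) = [10, 1, 0, 3, 13, 5, 6, 2, 8, 7, 4, 11, 12, 9]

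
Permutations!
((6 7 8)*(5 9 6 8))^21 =(5 9 6 7) =[0, 1, 2, 3, 4, 9, 7, 5, 8, 6]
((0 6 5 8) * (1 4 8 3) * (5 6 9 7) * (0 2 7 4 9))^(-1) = (1 3 5 7 2 8 4 9) = [0, 3, 8, 5, 9, 7, 6, 2, 4, 1]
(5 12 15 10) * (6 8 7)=(5 12 15 10)(6 8 7)=[0, 1, 2, 3, 4, 12, 8, 6, 7, 9, 5, 11, 15, 13, 14, 10]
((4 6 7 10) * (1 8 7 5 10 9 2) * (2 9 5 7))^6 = (4 6 7 5 10) = [0, 1, 2, 3, 6, 10, 7, 5, 8, 9, 4]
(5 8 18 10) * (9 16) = [0, 1, 2, 3, 4, 8, 6, 7, 18, 16, 5, 11, 12, 13, 14, 15, 9, 17, 10] = (5 8 18 10)(9 16)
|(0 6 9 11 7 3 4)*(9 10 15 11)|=8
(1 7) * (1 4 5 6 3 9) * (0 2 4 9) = (0 2 4 5 6 3)(1 7 9) = [2, 7, 4, 0, 5, 6, 3, 9, 8, 1]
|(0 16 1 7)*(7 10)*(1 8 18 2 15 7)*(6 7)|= |(0 16 8 18 2 15 6 7)(1 10)|= 8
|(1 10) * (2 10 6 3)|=|(1 6 3 2 10)|=5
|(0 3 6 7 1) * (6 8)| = |(0 3 8 6 7 1)| = 6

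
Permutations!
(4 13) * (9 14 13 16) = (4 16 9 14 13) = [0, 1, 2, 3, 16, 5, 6, 7, 8, 14, 10, 11, 12, 4, 13, 15, 9]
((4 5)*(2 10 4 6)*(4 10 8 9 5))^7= (10)(2 9 6 8 5)= [0, 1, 9, 3, 4, 2, 8, 7, 5, 6, 10]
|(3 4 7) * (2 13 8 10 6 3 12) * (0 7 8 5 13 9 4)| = 10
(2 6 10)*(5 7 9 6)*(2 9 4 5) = (4 5 7)(6 10 9) = [0, 1, 2, 3, 5, 7, 10, 4, 8, 6, 9]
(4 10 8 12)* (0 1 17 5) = (0 1 17 5)(4 10 8 12) = [1, 17, 2, 3, 10, 0, 6, 7, 12, 9, 8, 11, 4, 13, 14, 15, 16, 5]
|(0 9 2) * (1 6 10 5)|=12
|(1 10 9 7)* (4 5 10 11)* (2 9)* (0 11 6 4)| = |(0 11)(1 6 4 5 10 2 9 7)| = 8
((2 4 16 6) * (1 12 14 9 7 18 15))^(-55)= (1 12 14 9 7 18 15)(2 4 16 6)= [0, 12, 4, 3, 16, 5, 2, 18, 8, 7, 10, 11, 14, 13, 9, 1, 6, 17, 15]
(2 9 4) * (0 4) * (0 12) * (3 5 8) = (0 4 2 9 12)(3 5 8) = [4, 1, 9, 5, 2, 8, 6, 7, 3, 12, 10, 11, 0]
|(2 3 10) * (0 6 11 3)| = 6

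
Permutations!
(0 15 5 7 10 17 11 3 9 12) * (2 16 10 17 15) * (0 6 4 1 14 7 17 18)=(0 2 16 10 15 5 17 11 3 9 12 6 4 1 14 7 18)=[2, 14, 16, 9, 1, 17, 4, 18, 8, 12, 15, 3, 6, 13, 7, 5, 10, 11, 0]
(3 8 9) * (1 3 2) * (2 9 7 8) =(9)(1 3 2)(7 8) =[0, 3, 1, 2, 4, 5, 6, 8, 7, 9]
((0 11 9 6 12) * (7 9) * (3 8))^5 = (0 12 6 9 7 11)(3 8) = [12, 1, 2, 8, 4, 5, 9, 11, 3, 7, 10, 0, 6]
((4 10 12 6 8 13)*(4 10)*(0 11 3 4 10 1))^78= (0 13 6 10 3)(1 8 12 4 11)= [13, 8, 2, 0, 11, 5, 10, 7, 12, 9, 3, 1, 4, 6]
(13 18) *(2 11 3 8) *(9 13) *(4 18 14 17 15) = (2 11 3 8)(4 18 9 13 14 17 15) = [0, 1, 11, 8, 18, 5, 6, 7, 2, 13, 10, 3, 12, 14, 17, 4, 16, 15, 9]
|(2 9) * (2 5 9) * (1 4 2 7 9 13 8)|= 8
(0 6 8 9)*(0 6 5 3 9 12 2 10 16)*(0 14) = [5, 1, 10, 9, 4, 3, 8, 7, 12, 6, 16, 11, 2, 13, 0, 15, 14] = (0 5 3 9 6 8 12 2 10 16 14)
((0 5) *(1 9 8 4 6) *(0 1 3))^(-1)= (0 3 6 4 8 9 1 5)= [3, 5, 2, 6, 8, 0, 4, 7, 9, 1]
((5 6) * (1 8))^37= (1 8)(5 6)= [0, 8, 2, 3, 4, 6, 5, 7, 1]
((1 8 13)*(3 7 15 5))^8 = (15)(1 13 8) = [0, 13, 2, 3, 4, 5, 6, 7, 1, 9, 10, 11, 12, 8, 14, 15]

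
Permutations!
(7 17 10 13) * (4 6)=(4 6)(7 17 10 13)=[0, 1, 2, 3, 6, 5, 4, 17, 8, 9, 13, 11, 12, 7, 14, 15, 16, 10]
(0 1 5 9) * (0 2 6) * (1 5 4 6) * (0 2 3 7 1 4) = (0 5 9 3 7 1)(2 4 6) = [5, 0, 4, 7, 6, 9, 2, 1, 8, 3]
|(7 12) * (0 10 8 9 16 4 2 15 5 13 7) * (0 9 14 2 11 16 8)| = |(0 10)(2 15 5 13 7 12 9 8 14)(4 11 16)| = 18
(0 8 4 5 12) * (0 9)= (0 8 4 5 12 9)= [8, 1, 2, 3, 5, 12, 6, 7, 4, 0, 10, 11, 9]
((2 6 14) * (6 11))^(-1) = (2 14 6 11) = [0, 1, 14, 3, 4, 5, 11, 7, 8, 9, 10, 2, 12, 13, 6]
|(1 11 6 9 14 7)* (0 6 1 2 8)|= 14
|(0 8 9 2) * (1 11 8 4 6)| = 8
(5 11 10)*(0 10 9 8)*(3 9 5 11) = (0 10 11 5 3 9 8) = [10, 1, 2, 9, 4, 3, 6, 7, 0, 8, 11, 5]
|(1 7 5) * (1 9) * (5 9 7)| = 4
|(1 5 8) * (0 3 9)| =|(0 3 9)(1 5 8)| =3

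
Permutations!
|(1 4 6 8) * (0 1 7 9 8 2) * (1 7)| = |(0 7 9 8 1 4 6 2)| = 8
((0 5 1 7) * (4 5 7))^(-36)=[0, 1, 2, 3, 4, 5, 6, 7]=(7)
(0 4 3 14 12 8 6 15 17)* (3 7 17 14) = [4, 1, 2, 3, 7, 5, 15, 17, 6, 9, 10, 11, 8, 13, 12, 14, 16, 0] = (0 4 7 17)(6 15 14 12 8)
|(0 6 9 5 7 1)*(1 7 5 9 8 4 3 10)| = |(0 6 8 4 3 10 1)| = 7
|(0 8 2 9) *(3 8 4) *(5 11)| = 6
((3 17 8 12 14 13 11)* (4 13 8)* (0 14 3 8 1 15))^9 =(0 14 1 15)(3 4 11 12 17 13 8) =[14, 15, 2, 4, 11, 5, 6, 7, 3, 9, 10, 12, 17, 8, 1, 0, 16, 13]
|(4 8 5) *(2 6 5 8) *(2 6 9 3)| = 3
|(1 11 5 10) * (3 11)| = |(1 3 11 5 10)| = 5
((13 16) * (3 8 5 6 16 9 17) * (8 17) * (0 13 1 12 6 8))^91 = (0 13 9)(1 16 6 12)(3 17)(5 8) = [13, 16, 2, 17, 4, 8, 12, 7, 5, 0, 10, 11, 1, 9, 14, 15, 6, 3]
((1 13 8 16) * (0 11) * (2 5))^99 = [11, 16, 5, 3, 4, 2, 6, 7, 13, 9, 10, 0, 12, 1, 14, 15, 8] = (0 11)(1 16 8 13)(2 5)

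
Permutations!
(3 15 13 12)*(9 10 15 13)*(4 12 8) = [0, 1, 2, 13, 12, 5, 6, 7, 4, 10, 15, 11, 3, 8, 14, 9] = (3 13 8 4 12)(9 10 15)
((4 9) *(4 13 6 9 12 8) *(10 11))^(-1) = [0, 1, 2, 3, 8, 5, 13, 7, 12, 6, 11, 10, 4, 9] = (4 8 12)(6 13 9)(10 11)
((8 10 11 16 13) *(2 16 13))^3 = (2 16)(8 13 11 10) = [0, 1, 16, 3, 4, 5, 6, 7, 13, 9, 8, 10, 12, 11, 14, 15, 2]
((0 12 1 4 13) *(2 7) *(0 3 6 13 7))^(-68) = [7, 0, 4, 6, 12, 5, 13, 1, 8, 9, 10, 11, 2, 3] = (0 7 1)(2 4 12)(3 6 13)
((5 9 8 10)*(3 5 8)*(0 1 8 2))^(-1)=(0 2 10 8 1)(3 9 5)=[2, 0, 10, 9, 4, 3, 6, 7, 1, 5, 8]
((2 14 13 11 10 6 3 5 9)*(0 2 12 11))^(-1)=(0 13 14 2)(3 6 10 11 12 9 5)=[13, 1, 0, 6, 4, 3, 10, 7, 8, 5, 11, 12, 9, 14, 2]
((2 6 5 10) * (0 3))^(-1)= (0 3)(2 10 5 6)= [3, 1, 10, 0, 4, 6, 2, 7, 8, 9, 5]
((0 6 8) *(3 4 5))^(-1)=[8, 1, 2, 5, 3, 4, 0, 7, 6]=(0 8 6)(3 5 4)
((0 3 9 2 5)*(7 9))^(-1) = (0 5 2 9 7 3) = [5, 1, 9, 0, 4, 2, 6, 3, 8, 7]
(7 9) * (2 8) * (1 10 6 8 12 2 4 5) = (1 10 6 8 4 5)(2 12)(7 9) = [0, 10, 12, 3, 5, 1, 8, 9, 4, 7, 6, 11, 2]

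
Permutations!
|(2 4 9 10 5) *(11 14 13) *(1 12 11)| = |(1 12 11 14 13)(2 4 9 10 5)| = 5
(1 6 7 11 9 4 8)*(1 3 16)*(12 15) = (1 6 7 11 9 4 8 3 16)(12 15) = [0, 6, 2, 16, 8, 5, 7, 11, 3, 4, 10, 9, 15, 13, 14, 12, 1]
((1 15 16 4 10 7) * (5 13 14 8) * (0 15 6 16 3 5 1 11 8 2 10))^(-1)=(0 4 16 6 1 8 11 7 10 2 14 13 5 3 15)=[4, 8, 14, 15, 16, 3, 1, 10, 11, 9, 2, 7, 12, 5, 13, 0, 6]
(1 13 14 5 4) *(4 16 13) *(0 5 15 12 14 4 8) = (0 5 16 13 4 1 8)(12 14 15) = [5, 8, 2, 3, 1, 16, 6, 7, 0, 9, 10, 11, 14, 4, 15, 12, 13]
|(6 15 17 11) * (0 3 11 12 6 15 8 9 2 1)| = 11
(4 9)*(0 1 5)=[1, 5, 2, 3, 9, 0, 6, 7, 8, 4]=(0 1 5)(4 9)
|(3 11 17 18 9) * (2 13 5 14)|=|(2 13 5 14)(3 11 17 18 9)|=20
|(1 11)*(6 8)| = 2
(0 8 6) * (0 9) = (0 8 6 9) = [8, 1, 2, 3, 4, 5, 9, 7, 6, 0]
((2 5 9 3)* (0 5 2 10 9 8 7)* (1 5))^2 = (0 5 7 1 8)(3 9 10) = [5, 8, 2, 9, 4, 7, 6, 1, 0, 10, 3]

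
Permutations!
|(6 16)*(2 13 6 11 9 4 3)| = |(2 13 6 16 11 9 4 3)| = 8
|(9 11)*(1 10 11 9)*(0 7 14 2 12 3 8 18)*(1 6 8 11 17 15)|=|(0 7 14 2 12 3 11 6 8 18)(1 10 17 15)|=20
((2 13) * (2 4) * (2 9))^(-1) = (2 9 4 13) = [0, 1, 9, 3, 13, 5, 6, 7, 8, 4, 10, 11, 12, 2]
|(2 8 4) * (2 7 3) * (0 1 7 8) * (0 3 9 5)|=10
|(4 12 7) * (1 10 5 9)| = 12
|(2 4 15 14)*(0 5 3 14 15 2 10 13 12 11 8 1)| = 10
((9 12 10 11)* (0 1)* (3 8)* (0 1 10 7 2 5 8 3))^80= (0 8 5 2 7 12 9 11 10)= [8, 1, 7, 3, 4, 2, 6, 12, 5, 11, 0, 10, 9]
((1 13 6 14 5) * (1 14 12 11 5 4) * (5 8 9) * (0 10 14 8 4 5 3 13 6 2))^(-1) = [2, 4, 13, 9, 11, 14, 1, 7, 5, 8, 0, 12, 6, 3, 10] = (0 2 13 3 9 8 5 14 10)(1 4 11 12 6)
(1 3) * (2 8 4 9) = (1 3)(2 8 4 9) = [0, 3, 8, 1, 9, 5, 6, 7, 4, 2]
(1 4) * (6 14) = [0, 4, 2, 3, 1, 5, 14, 7, 8, 9, 10, 11, 12, 13, 6] = (1 4)(6 14)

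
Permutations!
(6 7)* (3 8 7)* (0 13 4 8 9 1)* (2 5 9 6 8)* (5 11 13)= [5, 0, 11, 6, 2, 9, 3, 8, 7, 1, 10, 13, 12, 4]= (0 5 9 1)(2 11 13 4)(3 6)(7 8)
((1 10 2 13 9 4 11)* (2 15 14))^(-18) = [0, 1, 2, 3, 4, 5, 6, 7, 8, 9, 10, 11, 12, 13, 14, 15] = (15)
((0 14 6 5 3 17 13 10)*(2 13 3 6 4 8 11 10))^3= (0 8)(2 13)(3 17)(4 10)(5 6)(11 14)= [8, 1, 13, 17, 10, 6, 5, 7, 0, 9, 4, 14, 12, 2, 11, 15, 16, 3]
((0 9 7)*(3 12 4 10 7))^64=(0 9 3 12 4 10 7)=[9, 1, 2, 12, 10, 5, 6, 0, 8, 3, 7, 11, 4]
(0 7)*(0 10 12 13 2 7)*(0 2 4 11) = (0 2 7 10 12 13 4 11) = [2, 1, 7, 3, 11, 5, 6, 10, 8, 9, 12, 0, 13, 4]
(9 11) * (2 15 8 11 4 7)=(2 15 8 11 9 4 7)=[0, 1, 15, 3, 7, 5, 6, 2, 11, 4, 10, 9, 12, 13, 14, 8]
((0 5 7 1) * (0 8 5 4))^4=(8)=[0, 1, 2, 3, 4, 5, 6, 7, 8]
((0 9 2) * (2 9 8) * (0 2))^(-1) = (9)(0 8) = [8, 1, 2, 3, 4, 5, 6, 7, 0, 9]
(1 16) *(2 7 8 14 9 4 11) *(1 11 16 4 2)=[0, 4, 7, 3, 16, 5, 6, 8, 14, 2, 10, 1, 12, 13, 9, 15, 11]=(1 4 16 11)(2 7 8 14 9)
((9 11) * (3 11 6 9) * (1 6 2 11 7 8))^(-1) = (1 8 7 3 11 2 9 6) = [0, 8, 9, 11, 4, 5, 1, 3, 7, 6, 10, 2]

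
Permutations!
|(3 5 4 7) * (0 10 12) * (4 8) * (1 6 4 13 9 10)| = |(0 1 6 4 7 3 5 8 13 9 10 12)| = 12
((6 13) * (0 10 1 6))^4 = (0 13 6 1 10) = [13, 10, 2, 3, 4, 5, 1, 7, 8, 9, 0, 11, 12, 6]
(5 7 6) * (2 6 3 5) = (2 6)(3 5 7) = [0, 1, 6, 5, 4, 7, 2, 3]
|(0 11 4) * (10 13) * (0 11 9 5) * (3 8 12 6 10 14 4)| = |(0 9 5)(3 8 12 6 10 13 14 4 11)| = 9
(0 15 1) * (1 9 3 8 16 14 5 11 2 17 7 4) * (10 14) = (0 15 9 3 8 16 10 14 5 11 2 17 7 4 1) = [15, 0, 17, 8, 1, 11, 6, 4, 16, 3, 14, 2, 12, 13, 5, 9, 10, 7]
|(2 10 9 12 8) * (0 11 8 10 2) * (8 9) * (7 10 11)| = |(0 7 10 8)(9 12 11)| = 12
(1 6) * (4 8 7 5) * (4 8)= (1 6)(5 8 7)= [0, 6, 2, 3, 4, 8, 1, 5, 7]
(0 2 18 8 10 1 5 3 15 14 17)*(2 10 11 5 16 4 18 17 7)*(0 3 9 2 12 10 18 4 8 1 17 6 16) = [18, 0, 6, 15, 4, 9, 16, 12, 11, 2, 17, 5, 10, 13, 7, 14, 8, 3, 1] = (0 18 1)(2 6 16 8 11 5 9)(3 15 14 7 12 10 17)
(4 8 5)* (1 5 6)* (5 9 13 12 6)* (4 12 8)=[0, 9, 2, 3, 4, 12, 1, 7, 5, 13, 10, 11, 6, 8]=(1 9 13 8 5 12 6)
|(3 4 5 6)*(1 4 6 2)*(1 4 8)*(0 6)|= |(0 6 3)(1 8)(2 4 5)|= 6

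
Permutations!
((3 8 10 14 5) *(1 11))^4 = (3 5 14 10 8) = [0, 1, 2, 5, 4, 14, 6, 7, 3, 9, 8, 11, 12, 13, 10]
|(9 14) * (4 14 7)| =|(4 14 9 7)| =4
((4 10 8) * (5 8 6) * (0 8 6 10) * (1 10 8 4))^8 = [0, 8, 2, 3, 4, 5, 6, 7, 10, 9, 1] = (1 8 10)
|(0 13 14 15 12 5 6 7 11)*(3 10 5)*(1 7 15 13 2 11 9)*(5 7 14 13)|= |(0 2 11)(1 14 5 6 15 12 3 10 7 9)|= 30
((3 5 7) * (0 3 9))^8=(0 7 3 9 5)=[7, 1, 2, 9, 4, 0, 6, 3, 8, 5]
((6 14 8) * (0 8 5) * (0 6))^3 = (14)(0 8) = [8, 1, 2, 3, 4, 5, 6, 7, 0, 9, 10, 11, 12, 13, 14]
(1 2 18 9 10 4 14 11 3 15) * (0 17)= [17, 2, 18, 15, 14, 5, 6, 7, 8, 10, 4, 3, 12, 13, 11, 1, 16, 0, 9]= (0 17)(1 2 18 9 10 4 14 11 3 15)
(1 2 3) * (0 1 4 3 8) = [1, 2, 8, 4, 3, 5, 6, 7, 0] = (0 1 2 8)(3 4)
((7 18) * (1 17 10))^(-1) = (1 10 17)(7 18) = [0, 10, 2, 3, 4, 5, 6, 18, 8, 9, 17, 11, 12, 13, 14, 15, 16, 1, 7]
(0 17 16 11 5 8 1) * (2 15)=(0 17 16 11 5 8 1)(2 15)=[17, 0, 15, 3, 4, 8, 6, 7, 1, 9, 10, 5, 12, 13, 14, 2, 11, 16]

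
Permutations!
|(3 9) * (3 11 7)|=4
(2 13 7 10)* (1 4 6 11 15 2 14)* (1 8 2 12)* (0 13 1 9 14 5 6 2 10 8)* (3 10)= (0 13 7 8 3 10 5 6 11 15 12 9 14)(1 4 2)= [13, 4, 1, 10, 2, 6, 11, 8, 3, 14, 5, 15, 9, 7, 0, 12]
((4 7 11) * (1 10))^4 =(4 7 11) =[0, 1, 2, 3, 7, 5, 6, 11, 8, 9, 10, 4]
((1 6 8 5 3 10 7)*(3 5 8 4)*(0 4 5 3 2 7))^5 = (0 6 4 5 2 3 7 10 1) = [6, 0, 3, 7, 5, 2, 4, 10, 8, 9, 1]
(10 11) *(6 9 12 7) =(6 9 12 7)(10 11) =[0, 1, 2, 3, 4, 5, 9, 6, 8, 12, 11, 10, 7]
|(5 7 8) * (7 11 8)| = 3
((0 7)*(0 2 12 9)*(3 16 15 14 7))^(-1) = (0 9 12 2 7 14 15 16 3) = [9, 1, 7, 0, 4, 5, 6, 14, 8, 12, 10, 11, 2, 13, 15, 16, 3]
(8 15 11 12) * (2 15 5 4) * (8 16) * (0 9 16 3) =(0 9 16 8 5 4 2 15 11 12 3) =[9, 1, 15, 0, 2, 4, 6, 7, 5, 16, 10, 12, 3, 13, 14, 11, 8]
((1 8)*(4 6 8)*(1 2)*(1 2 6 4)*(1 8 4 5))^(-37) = (1 4 8 5 6) = [0, 4, 2, 3, 8, 6, 1, 7, 5]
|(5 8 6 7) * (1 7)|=|(1 7 5 8 6)|=5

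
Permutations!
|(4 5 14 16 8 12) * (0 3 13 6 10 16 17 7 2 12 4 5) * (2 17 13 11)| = |(0 3 11 2 12 5 14 13 6 10 16 8 4)(7 17)| = 26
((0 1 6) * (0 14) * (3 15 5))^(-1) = [14, 0, 2, 5, 4, 15, 1, 7, 8, 9, 10, 11, 12, 13, 6, 3] = (0 14 6 1)(3 5 15)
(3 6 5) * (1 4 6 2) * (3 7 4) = (1 3 2)(4 6 5 7) = [0, 3, 1, 2, 6, 7, 5, 4]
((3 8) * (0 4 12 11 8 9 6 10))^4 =(0 8 10 11 6 12 9 4 3) =[8, 1, 2, 0, 3, 5, 12, 7, 10, 4, 11, 6, 9]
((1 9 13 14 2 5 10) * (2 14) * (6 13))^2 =(14)(1 6 2 10 9 13 5) =[0, 6, 10, 3, 4, 1, 2, 7, 8, 13, 9, 11, 12, 5, 14]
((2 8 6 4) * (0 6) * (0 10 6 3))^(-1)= (0 3)(2 4 6 10 8)= [3, 1, 4, 0, 6, 5, 10, 7, 2, 9, 8]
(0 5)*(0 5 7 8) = [7, 1, 2, 3, 4, 5, 6, 8, 0] = (0 7 8)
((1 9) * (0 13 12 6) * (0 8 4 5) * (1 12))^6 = (0 8 9)(1 5 6)(4 12 13) = [8, 5, 2, 3, 12, 6, 1, 7, 9, 0, 10, 11, 13, 4]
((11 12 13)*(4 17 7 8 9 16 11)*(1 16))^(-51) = [0, 9, 2, 3, 13, 5, 6, 17, 7, 8, 10, 16, 11, 12, 14, 15, 1, 4] = (1 9 8 7 17 4 13 12 11 16)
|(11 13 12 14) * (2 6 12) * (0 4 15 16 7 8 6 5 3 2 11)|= 18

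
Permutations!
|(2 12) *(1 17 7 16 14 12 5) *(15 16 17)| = 14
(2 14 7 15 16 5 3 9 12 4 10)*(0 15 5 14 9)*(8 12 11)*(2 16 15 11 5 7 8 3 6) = [11, 1, 9, 0, 10, 6, 2, 7, 12, 5, 16, 3, 4, 13, 8, 15, 14] = (0 11 3)(2 9 5 6)(4 10 16 14 8 12)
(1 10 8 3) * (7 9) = (1 10 8 3)(7 9) = [0, 10, 2, 1, 4, 5, 6, 9, 3, 7, 8]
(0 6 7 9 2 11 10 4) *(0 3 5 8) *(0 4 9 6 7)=(0 7 6)(2 11 10 9)(3 5 8 4)=[7, 1, 11, 5, 3, 8, 0, 6, 4, 2, 9, 10]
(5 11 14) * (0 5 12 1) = (0 5 11 14 12 1) = [5, 0, 2, 3, 4, 11, 6, 7, 8, 9, 10, 14, 1, 13, 12]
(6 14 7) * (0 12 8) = (0 12 8)(6 14 7) = [12, 1, 2, 3, 4, 5, 14, 6, 0, 9, 10, 11, 8, 13, 7]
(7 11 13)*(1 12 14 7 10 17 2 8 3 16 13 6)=(1 12 14 7 11 6)(2 8 3 16 13 10 17)=[0, 12, 8, 16, 4, 5, 1, 11, 3, 9, 17, 6, 14, 10, 7, 15, 13, 2]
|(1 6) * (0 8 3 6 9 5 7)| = |(0 8 3 6 1 9 5 7)| = 8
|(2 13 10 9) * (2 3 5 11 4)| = 8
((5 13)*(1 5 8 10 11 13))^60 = (13) = [0, 1, 2, 3, 4, 5, 6, 7, 8, 9, 10, 11, 12, 13]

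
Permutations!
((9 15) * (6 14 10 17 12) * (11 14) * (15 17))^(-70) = (6 14 15 17)(9 12 11 10) = [0, 1, 2, 3, 4, 5, 14, 7, 8, 12, 9, 10, 11, 13, 15, 17, 16, 6]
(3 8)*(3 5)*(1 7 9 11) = (1 7 9 11)(3 8 5) = [0, 7, 2, 8, 4, 3, 6, 9, 5, 11, 10, 1]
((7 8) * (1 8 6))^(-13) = (1 6 7 8) = [0, 6, 2, 3, 4, 5, 7, 8, 1]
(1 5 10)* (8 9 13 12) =(1 5 10)(8 9 13 12) =[0, 5, 2, 3, 4, 10, 6, 7, 9, 13, 1, 11, 8, 12]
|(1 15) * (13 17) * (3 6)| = 2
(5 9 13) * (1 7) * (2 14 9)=(1 7)(2 14 9 13 5)=[0, 7, 14, 3, 4, 2, 6, 1, 8, 13, 10, 11, 12, 5, 9]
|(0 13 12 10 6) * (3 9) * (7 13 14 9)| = 9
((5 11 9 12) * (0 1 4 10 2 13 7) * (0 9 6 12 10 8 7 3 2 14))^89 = (0 1 4 8 7 9 10 14)(2 3 13)(5 11 6 12) = [1, 4, 3, 13, 8, 11, 12, 9, 7, 10, 14, 6, 5, 2, 0]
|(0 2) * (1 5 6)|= 6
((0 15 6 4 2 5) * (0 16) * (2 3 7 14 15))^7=(0 16 5 2)(3 7 14 15 6 4)=[16, 1, 0, 7, 3, 2, 4, 14, 8, 9, 10, 11, 12, 13, 15, 6, 5]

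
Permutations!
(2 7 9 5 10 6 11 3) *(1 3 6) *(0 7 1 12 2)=(0 7 9 5 10 12 2 1 3)(6 11)=[7, 3, 1, 0, 4, 10, 11, 9, 8, 5, 12, 6, 2]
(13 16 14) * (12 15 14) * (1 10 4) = [0, 10, 2, 3, 1, 5, 6, 7, 8, 9, 4, 11, 15, 16, 13, 14, 12] = (1 10 4)(12 15 14 13 16)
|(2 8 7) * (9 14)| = |(2 8 7)(9 14)| = 6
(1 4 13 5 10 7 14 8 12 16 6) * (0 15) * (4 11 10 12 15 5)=(0 5 12 16 6 1 11 10 7 14 8 15)(4 13)=[5, 11, 2, 3, 13, 12, 1, 14, 15, 9, 7, 10, 16, 4, 8, 0, 6]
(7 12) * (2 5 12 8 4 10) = (2 5 12 7 8 4 10) = [0, 1, 5, 3, 10, 12, 6, 8, 4, 9, 2, 11, 7]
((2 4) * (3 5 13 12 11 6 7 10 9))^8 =[0, 1, 2, 9, 4, 3, 11, 6, 8, 10, 7, 12, 13, 5] =(3 9 10 7 6 11 12 13 5)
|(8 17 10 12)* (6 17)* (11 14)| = 10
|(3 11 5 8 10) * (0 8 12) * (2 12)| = 8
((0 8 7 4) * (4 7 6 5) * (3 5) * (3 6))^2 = (0 3 4 8 5) = [3, 1, 2, 4, 8, 0, 6, 7, 5]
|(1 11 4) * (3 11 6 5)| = 6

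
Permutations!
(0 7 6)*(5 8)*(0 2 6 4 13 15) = (0 7 4 13 15)(2 6)(5 8) = [7, 1, 6, 3, 13, 8, 2, 4, 5, 9, 10, 11, 12, 15, 14, 0]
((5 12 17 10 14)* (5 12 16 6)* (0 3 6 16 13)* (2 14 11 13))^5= (0 14 13 2 11 5 10 6 17 3 12)= [14, 1, 11, 12, 4, 10, 17, 7, 8, 9, 6, 5, 0, 2, 13, 15, 16, 3]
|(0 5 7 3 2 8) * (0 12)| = |(0 5 7 3 2 8 12)| = 7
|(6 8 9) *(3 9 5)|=|(3 9 6 8 5)|=5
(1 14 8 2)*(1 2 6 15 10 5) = (1 14 8 6 15 10 5) = [0, 14, 2, 3, 4, 1, 15, 7, 6, 9, 5, 11, 12, 13, 8, 10]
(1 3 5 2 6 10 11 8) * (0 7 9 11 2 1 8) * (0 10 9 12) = [7, 3, 6, 5, 4, 1, 9, 12, 8, 11, 2, 10, 0] = (0 7 12)(1 3 5)(2 6 9 11 10)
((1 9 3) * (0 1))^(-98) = (0 9)(1 3) = [9, 3, 2, 1, 4, 5, 6, 7, 8, 0]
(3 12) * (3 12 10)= [0, 1, 2, 10, 4, 5, 6, 7, 8, 9, 3, 11, 12]= (12)(3 10)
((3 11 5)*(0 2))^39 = (11)(0 2) = [2, 1, 0, 3, 4, 5, 6, 7, 8, 9, 10, 11]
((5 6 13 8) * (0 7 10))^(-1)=(0 10 7)(5 8 13 6)=[10, 1, 2, 3, 4, 8, 5, 0, 13, 9, 7, 11, 12, 6]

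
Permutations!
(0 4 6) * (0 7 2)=(0 4 6 7 2)=[4, 1, 0, 3, 6, 5, 7, 2]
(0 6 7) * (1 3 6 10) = (0 10 1 3 6 7) = [10, 3, 2, 6, 4, 5, 7, 0, 8, 9, 1]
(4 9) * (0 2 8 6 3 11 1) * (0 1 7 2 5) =(0 5)(2 8 6 3 11 7)(4 9) =[5, 1, 8, 11, 9, 0, 3, 2, 6, 4, 10, 7]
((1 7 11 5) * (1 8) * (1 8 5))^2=[0, 11, 2, 3, 4, 5, 6, 1, 8, 9, 10, 7]=(1 11 7)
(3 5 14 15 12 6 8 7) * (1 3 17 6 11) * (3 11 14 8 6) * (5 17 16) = (1 11)(3 17)(5 8 7 16)(12 14 15) = [0, 11, 2, 17, 4, 8, 6, 16, 7, 9, 10, 1, 14, 13, 15, 12, 5, 3]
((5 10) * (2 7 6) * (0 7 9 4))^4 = (10)(0 9 6)(2 7 4) = [9, 1, 7, 3, 2, 5, 0, 4, 8, 6, 10]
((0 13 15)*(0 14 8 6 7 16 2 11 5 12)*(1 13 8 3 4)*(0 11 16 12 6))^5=(0 8)(1 4 3 14 15 13)(2 16)=[8, 4, 16, 14, 3, 5, 6, 7, 0, 9, 10, 11, 12, 1, 15, 13, 2]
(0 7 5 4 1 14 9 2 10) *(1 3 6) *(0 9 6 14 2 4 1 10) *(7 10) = (0 10 9 4 3 14 6 7 5 1 2) = [10, 2, 0, 14, 3, 1, 7, 5, 8, 4, 9, 11, 12, 13, 6]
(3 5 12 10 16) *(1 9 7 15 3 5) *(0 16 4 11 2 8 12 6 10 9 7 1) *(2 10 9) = (0 16 5 6 9 1 7 15 3)(2 8 12)(4 11 10) = [16, 7, 8, 0, 11, 6, 9, 15, 12, 1, 4, 10, 2, 13, 14, 3, 5]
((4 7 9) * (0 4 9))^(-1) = (9)(0 7 4) = [7, 1, 2, 3, 0, 5, 6, 4, 8, 9]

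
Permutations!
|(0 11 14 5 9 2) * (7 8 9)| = |(0 11 14 5 7 8 9 2)| = 8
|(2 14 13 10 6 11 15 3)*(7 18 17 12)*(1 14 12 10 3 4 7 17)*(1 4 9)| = |(1 14 13 3 2 12 17 10 6 11 15 9)(4 7 18)| = 12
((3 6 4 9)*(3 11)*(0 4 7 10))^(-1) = [10, 1, 2, 11, 0, 5, 3, 6, 8, 4, 7, 9] = (0 10 7 6 3 11 9 4)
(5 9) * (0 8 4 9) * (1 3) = (0 8 4 9 5)(1 3) = [8, 3, 2, 1, 9, 0, 6, 7, 4, 5]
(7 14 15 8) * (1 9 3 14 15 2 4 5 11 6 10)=(1 9 3 14 2 4 5 11 6 10)(7 15 8)=[0, 9, 4, 14, 5, 11, 10, 15, 7, 3, 1, 6, 12, 13, 2, 8]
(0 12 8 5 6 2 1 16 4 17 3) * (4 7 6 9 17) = (0 12 8 5 9 17 3)(1 16 7 6 2) = [12, 16, 1, 0, 4, 9, 2, 6, 5, 17, 10, 11, 8, 13, 14, 15, 7, 3]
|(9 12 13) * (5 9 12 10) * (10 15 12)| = |(5 9 15 12 13 10)| = 6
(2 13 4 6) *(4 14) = (2 13 14 4 6) = [0, 1, 13, 3, 6, 5, 2, 7, 8, 9, 10, 11, 12, 14, 4]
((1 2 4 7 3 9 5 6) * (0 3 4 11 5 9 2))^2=(0 2 5 1 3 11 6)=[2, 3, 5, 11, 4, 1, 0, 7, 8, 9, 10, 6]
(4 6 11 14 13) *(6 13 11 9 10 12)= (4 13)(6 9 10 12)(11 14)= [0, 1, 2, 3, 13, 5, 9, 7, 8, 10, 12, 14, 6, 4, 11]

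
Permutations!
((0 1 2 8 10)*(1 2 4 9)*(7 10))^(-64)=(0 2 8 7 10)(1 9 4)=[2, 9, 8, 3, 1, 5, 6, 10, 7, 4, 0]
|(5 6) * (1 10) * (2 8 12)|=6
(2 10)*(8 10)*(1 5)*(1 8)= (1 5 8 10 2)= [0, 5, 1, 3, 4, 8, 6, 7, 10, 9, 2]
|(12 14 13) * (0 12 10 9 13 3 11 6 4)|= |(0 12 14 3 11 6 4)(9 13 10)|= 21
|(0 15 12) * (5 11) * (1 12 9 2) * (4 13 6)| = 6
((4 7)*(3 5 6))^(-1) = (3 6 5)(4 7) = [0, 1, 2, 6, 7, 3, 5, 4]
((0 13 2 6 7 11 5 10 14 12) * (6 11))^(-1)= [12, 1, 13, 3, 4, 11, 7, 6, 8, 9, 5, 2, 14, 0, 10]= (0 12 14 10 5 11 2 13)(6 7)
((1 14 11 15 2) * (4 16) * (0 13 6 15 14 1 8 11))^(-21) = (0 15 11 13 2 14 6 8)(4 16) = [15, 1, 14, 3, 16, 5, 8, 7, 0, 9, 10, 13, 12, 2, 6, 11, 4]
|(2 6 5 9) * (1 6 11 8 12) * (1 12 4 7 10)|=|(12)(1 6 5 9 2 11 8 4 7 10)|=10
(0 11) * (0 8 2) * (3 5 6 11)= (0 3 5 6 11 8 2)= [3, 1, 0, 5, 4, 6, 11, 7, 2, 9, 10, 8]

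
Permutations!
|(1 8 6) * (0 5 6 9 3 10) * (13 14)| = |(0 5 6 1 8 9 3 10)(13 14)| = 8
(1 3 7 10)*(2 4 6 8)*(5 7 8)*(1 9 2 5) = (1 3 8 5 7 10 9 2 4 6) = [0, 3, 4, 8, 6, 7, 1, 10, 5, 2, 9]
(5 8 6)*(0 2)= (0 2)(5 8 6)= [2, 1, 0, 3, 4, 8, 5, 7, 6]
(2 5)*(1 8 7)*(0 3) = [3, 8, 5, 0, 4, 2, 6, 1, 7] = (0 3)(1 8 7)(2 5)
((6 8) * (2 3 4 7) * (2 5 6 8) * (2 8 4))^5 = (8)(2 3) = [0, 1, 3, 2, 4, 5, 6, 7, 8]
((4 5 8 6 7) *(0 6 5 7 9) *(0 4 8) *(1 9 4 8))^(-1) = [5, 7, 2, 3, 6, 8, 0, 4, 9, 1] = (0 5 8 9 1 7 4 6)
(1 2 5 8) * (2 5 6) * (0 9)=(0 9)(1 5 8)(2 6)=[9, 5, 6, 3, 4, 8, 2, 7, 1, 0]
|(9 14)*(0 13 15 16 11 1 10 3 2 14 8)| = |(0 13 15 16 11 1 10 3 2 14 9 8)| = 12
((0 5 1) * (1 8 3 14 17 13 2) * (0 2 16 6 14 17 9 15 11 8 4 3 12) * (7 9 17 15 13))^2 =(0 4 15 8)(3 11 12 5)(6 17 9 16 14 7 13) =[4, 1, 2, 11, 15, 3, 17, 13, 0, 16, 10, 12, 5, 6, 7, 8, 14, 9]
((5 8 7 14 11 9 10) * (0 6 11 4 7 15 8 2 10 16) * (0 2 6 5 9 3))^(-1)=[3, 1, 16, 11, 14, 0, 5, 4, 15, 10, 2, 6, 12, 13, 7, 8, 9]=(0 3 11 6 5)(2 16 9 10)(4 14 7)(8 15)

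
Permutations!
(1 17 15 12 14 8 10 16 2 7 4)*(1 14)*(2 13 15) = (1 17 2 7 4 14 8 10 16 13 15 12) = [0, 17, 7, 3, 14, 5, 6, 4, 10, 9, 16, 11, 1, 15, 8, 12, 13, 2]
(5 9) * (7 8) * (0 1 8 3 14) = [1, 8, 2, 14, 4, 9, 6, 3, 7, 5, 10, 11, 12, 13, 0] = (0 1 8 7 3 14)(5 9)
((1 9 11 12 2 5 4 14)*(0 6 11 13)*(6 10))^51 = (0 11 5 1)(2 14 13 6)(4 9 10 12) = [11, 0, 14, 3, 9, 1, 2, 7, 8, 10, 12, 5, 4, 6, 13]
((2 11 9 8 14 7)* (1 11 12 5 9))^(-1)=[0, 11, 7, 3, 4, 12, 6, 14, 9, 5, 10, 1, 2, 13, 8]=(1 11)(2 7 14 8 9 5 12)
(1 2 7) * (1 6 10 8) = [0, 2, 7, 3, 4, 5, 10, 6, 1, 9, 8] = (1 2 7 6 10 8)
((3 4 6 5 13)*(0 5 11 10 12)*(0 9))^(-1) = [9, 1, 2, 13, 3, 0, 4, 7, 8, 12, 11, 6, 10, 5] = (0 9 12 10 11 6 4 3 13 5)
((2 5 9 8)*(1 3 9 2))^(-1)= [0, 8, 5, 1, 4, 2, 6, 7, 9, 3]= (1 8 9 3)(2 5)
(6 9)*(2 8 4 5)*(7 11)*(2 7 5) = [0, 1, 8, 3, 2, 7, 9, 11, 4, 6, 10, 5] = (2 8 4)(5 7 11)(6 9)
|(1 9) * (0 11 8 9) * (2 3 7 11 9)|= 15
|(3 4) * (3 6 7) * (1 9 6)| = |(1 9 6 7 3 4)| = 6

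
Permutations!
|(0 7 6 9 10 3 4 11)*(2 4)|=|(0 7 6 9 10 3 2 4 11)|=9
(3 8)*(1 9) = (1 9)(3 8) = [0, 9, 2, 8, 4, 5, 6, 7, 3, 1]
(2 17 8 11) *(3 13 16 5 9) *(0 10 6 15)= (0 10 6 15)(2 17 8 11)(3 13 16 5 9)= [10, 1, 17, 13, 4, 9, 15, 7, 11, 3, 6, 2, 12, 16, 14, 0, 5, 8]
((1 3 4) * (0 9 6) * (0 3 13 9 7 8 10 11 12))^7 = (0 7 8 10 11 12)(1 13 9 6 3 4) = [7, 13, 2, 4, 1, 5, 3, 8, 10, 6, 11, 12, 0, 9]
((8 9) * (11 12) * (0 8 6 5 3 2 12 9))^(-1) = (0 8)(2 3 5 6 9 11 12) = [8, 1, 3, 5, 4, 6, 9, 7, 0, 11, 10, 12, 2]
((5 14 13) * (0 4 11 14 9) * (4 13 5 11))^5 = [9, 1, 2, 3, 4, 14, 6, 7, 8, 5, 10, 13, 12, 0, 11] = (0 9 5 14 11 13)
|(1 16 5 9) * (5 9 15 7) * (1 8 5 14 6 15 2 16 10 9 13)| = |(1 10 9 8 5 2 16 13)(6 15 7 14)| = 8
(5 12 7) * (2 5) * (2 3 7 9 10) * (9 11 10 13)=(2 5 12 11 10)(3 7)(9 13)=[0, 1, 5, 7, 4, 12, 6, 3, 8, 13, 2, 10, 11, 9]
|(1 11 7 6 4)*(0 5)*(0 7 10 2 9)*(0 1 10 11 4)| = 20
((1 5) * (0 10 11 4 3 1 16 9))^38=(0 11 3 5 9 10 4 1 16)=[11, 16, 2, 5, 1, 9, 6, 7, 8, 10, 4, 3, 12, 13, 14, 15, 0]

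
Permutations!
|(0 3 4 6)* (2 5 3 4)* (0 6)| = 6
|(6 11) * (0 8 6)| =|(0 8 6 11)| =4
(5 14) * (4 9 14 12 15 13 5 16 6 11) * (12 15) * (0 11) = (0 11 4 9 14 16 6)(5 15 13) = [11, 1, 2, 3, 9, 15, 0, 7, 8, 14, 10, 4, 12, 5, 16, 13, 6]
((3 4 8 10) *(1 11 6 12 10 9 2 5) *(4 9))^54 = (12) = [0, 1, 2, 3, 4, 5, 6, 7, 8, 9, 10, 11, 12]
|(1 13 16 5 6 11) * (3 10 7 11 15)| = |(1 13 16 5 6 15 3 10 7 11)| = 10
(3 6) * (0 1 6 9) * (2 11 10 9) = (0 1 6 3 2 11 10 9) = [1, 6, 11, 2, 4, 5, 3, 7, 8, 0, 9, 10]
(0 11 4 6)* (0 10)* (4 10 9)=(0 11 10)(4 6 9)=[11, 1, 2, 3, 6, 5, 9, 7, 8, 4, 0, 10]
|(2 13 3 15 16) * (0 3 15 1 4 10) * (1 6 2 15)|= |(0 3 6 2 13 1 4 10)(15 16)|= 8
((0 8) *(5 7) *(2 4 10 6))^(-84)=(10)=[0, 1, 2, 3, 4, 5, 6, 7, 8, 9, 10]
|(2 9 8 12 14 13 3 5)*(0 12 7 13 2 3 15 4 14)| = 8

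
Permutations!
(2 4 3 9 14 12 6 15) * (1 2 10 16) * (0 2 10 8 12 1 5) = (0 2 4 3 9 14 1 10 16 5)(6 15 8 12) = [2, 10, 4, 9, 3, 0, 15, 7, 12, 14, 16, 11, 6, 13, 1, 8, 5]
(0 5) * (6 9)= (0 5)(6 9)= [5, 1, 2, 3, 4, 0, 9, 7, 8, 6]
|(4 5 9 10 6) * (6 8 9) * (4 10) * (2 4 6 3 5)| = 4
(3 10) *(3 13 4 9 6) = (3 10 13 4 9 6) = [0, 1, 2, 10, 9, 5, 3, 7, 8, 6, 13, 11, 12, 4]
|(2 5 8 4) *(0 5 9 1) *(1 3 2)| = 15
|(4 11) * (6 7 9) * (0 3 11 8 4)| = 6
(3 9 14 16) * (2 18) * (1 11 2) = (1 11 2 18)(3 9 14 16) = [0, 11, 18, 9, 4, 5, 6, 7, 8, 14, 10, 2, 12, 13, 16, 15, 3, 17, 1]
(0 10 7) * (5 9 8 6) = (0 10 7)(5 9 8 6) = [10, 1, 2, 3, 4, 9, 5, 0, 6, 8, 7]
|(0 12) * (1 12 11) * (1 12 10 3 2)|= |(0 11 12)(1 10 3 2)|= 12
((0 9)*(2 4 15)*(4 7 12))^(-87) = (0 9)(2 4 7 15 12) = [9, 1, 4, 3, 7, 5, 6, 15, 8, 0, 10, 11, 2, 13, 14, 12]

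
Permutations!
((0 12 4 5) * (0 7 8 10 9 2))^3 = (0 5 10)(2 4 8)(7 9 12) = [5, 1, 4, 3, 8, 10, 6, 9, 2, 12, 0, 11, 7]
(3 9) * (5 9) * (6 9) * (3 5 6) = (3 6 9 5) = [0, 1, 2, 6, 4, 3, 9, 7, 8, 5]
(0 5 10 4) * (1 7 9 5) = (0 1 7 9 5 10 4) = [1, 7, 2, 3, 0, 10, 6, 9, 8, 5, 4]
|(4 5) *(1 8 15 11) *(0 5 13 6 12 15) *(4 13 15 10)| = |(0 5 13 6 12 10 4 15 11 1 8)| = 11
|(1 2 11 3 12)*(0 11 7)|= 7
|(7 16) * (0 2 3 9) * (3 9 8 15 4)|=12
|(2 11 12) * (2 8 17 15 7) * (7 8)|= 12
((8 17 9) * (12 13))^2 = (8 9 17) = [0, 1, 2, 3, 4, 5, 6, 7, 9, 17, 10, 11, 12, 13, 14, 15, 16, 8]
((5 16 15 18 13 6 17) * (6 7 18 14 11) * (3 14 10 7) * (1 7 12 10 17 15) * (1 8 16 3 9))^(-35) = (18)(8 16)(10 12) = [0, 1, 2, 3, 4, 5, 6, 7, 16, 9, 12, 11, 10, 13, 14, 15, 8, 17, 18]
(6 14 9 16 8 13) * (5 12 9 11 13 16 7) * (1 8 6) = (1 8 16 6 14 11 13)(5 12 9 7) = [0, 8, 2, 3, 4, 12, 14, 5, 16, 7, 10, 13, 9, 1, 11, 15, 6]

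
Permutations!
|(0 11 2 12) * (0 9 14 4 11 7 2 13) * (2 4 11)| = |(0 7 4 2 12 9 14 11 13)| = 9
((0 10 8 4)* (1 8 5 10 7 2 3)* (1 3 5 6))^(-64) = (0 4 8 1 6 10 5 2 7) = [4, 6, 7, 3, 8, 2, 10, 0, 1, 9, 5]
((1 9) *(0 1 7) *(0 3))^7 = [9, 7, 2, 1, 4, 5, 6, 0, 8, 3] = (0 9 3 1 7)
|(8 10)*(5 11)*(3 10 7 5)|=6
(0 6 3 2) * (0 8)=[6, 1, 8, 2, 4, 5, 3, 7, 0]=(0 6 3 2 8)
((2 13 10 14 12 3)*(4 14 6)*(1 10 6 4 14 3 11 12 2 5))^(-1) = [0, 5, 14, 4, 10, 3, 13, 7, 8, 9, 1, 12, 11, 2, 6] = (1 5 3 4 10)(2 14 6 13)(11 12)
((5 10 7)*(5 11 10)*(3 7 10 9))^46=(3 11)(7 9)=[0, 1, 2, 11, 4, 5, 6, 9, 8, 7, 10, 3]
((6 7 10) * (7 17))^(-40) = (17) = [0, 1, 2, 3, 4, 5, 6, 7, 8, 9, 10, 11, 12, 13, 14, 15, 16, 17]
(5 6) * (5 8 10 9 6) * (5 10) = (5 10 9 6 8) = [0, 1, 2, 3, 4, 10, 8, 7, 5, 6, 9]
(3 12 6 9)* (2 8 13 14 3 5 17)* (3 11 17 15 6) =[0, 1, 8, 12, 4, 15, 9, 7, 13, 5, 10, 17, 3, 14, 11, 6, 16, 2] =(2 8 13 14 11 17)(3 12)(5 15 6 9)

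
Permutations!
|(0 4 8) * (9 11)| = 6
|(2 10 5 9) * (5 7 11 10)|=3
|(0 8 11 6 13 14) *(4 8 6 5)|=4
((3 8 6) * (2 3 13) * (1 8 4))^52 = (1 13 4 6 3 8 2) = [0, 13, 1, 8, 6, 5, 3, 7, 2, 9, 10, 11, 12, 4]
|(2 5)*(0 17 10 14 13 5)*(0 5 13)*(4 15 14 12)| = |(0 17 10 12 4 15 14)(2 5)| = 14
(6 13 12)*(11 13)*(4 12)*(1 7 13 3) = (1 7 13 4 12 6 11 3) = [0, 7, 2, 1, 12, 5, 11, 13, 8, 9, 10, 3, 6, 4]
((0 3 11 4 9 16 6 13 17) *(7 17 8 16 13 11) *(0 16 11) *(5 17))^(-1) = (0 6 16 17 5 7 3)(4 11 8 13 9) = [6, 1, 2, 0, 11, 7, 16, 3, 13, 4, 10, 8, 12, 9, 14, 15, 17, 5]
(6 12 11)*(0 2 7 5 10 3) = (0 2 7 5 10 3)(6 12 11) = [2, 1, 7, 0, 4, 10, 12, 5, 8, 9, 3, 6, 11]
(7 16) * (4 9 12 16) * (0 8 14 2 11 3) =[8, 1, 11, 0, 9, 5, 6, 4, 14, 12, 10, 3, 16, 13, 2, 15, 7] =(0 8 14 2 11 3)(4 9 12 16 7)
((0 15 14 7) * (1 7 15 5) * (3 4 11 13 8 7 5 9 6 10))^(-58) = (15)(0 6 3 11 8)(4 13 7 9 10) = [6, 1, 2, 11, 13, 5, 3, 9, 0, 10, 4, 8, 12, 7, 14, 15]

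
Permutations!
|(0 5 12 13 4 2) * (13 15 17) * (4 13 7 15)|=|(0 5 12 4 2)(7 15 17)|=15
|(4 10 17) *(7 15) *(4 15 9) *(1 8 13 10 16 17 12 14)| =6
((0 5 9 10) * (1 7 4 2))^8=(10)=[0, 1, 2, 3, 4, 5, 6, 7, 8, 9, 10]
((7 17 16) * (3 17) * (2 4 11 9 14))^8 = (17)(2 9 4 14 11) = [0, 1, 9, 3, 14, 5, 6, 7, 8, 4, 10, 2, 12, 13, 11, 15, 16, 17]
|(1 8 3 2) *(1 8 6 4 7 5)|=15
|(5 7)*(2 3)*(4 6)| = |(2 3)(4 6)(5 7)| = 2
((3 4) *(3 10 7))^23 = (3 7 10 4) = [0, 1, 2, 7, 3, 5, 6, 10, 8, 9, 4]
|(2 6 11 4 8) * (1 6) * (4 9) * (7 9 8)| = 15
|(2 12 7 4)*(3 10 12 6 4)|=|(2 6 4)(3 10 12 7)|=12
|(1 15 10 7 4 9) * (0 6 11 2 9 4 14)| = |(0 6 11 2 9 1 15 10 7 14)| = 10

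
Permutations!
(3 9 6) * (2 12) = (2 12)(3 9 6) = [0, 1, 12, 9, 4, 5, 3, 7, 8, 6, 10, 11, 2]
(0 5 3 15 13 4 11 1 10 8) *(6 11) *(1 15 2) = (0 5 3 2 1 10 8)(4 6 11 15 13) = [5, 10, 1, 2, 6, 3, 11, 7, 0, 9, 8, 15, 12, 4, 14, 13]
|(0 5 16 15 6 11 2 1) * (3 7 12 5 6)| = 30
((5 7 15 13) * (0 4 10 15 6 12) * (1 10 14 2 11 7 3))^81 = [4, 13, 11, 15, 14, 10, 12, 6, 8, 9, 5, 7, 0, 1, 2, 3] = (0 4 14 2 11 7 6 12)(1 13)(3 15)(5 10)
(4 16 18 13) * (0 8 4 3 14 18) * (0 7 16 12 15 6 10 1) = [8, 0, 2, 14, 12, 5, 10, 16, 4, 9, 1, 11, 15, 3, 18, 6, 7, 17, 13] = (0 8 4 12 15 6 10 1)(3 14 18 13)(7 16)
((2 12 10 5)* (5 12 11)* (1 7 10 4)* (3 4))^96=(12)=[0, 1, 2, 3, 4, 5, 6, 7, 8, 9, 10, 11, 12]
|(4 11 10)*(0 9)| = |(0 9)(4 11 10)| = 6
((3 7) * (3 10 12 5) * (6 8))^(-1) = [0, 1, 2, 5, 4, 12, 8, 3, 6, 9, 7, 11, 10] = (3 5 12 10 7)(6 8)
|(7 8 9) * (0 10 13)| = |(0 10 13)(7 8 9)| = 3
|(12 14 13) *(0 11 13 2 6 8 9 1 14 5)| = |(0 11 13 12 5)(1 14 2 6 8 9)| = 30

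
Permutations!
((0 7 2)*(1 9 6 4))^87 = (1 4 6 9) = [0, 4, 2, 3, 6, 5, 9, 7, 8, 1]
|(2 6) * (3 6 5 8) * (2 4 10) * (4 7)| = 8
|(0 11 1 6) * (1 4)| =5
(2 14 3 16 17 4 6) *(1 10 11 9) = (1 10 11 9)(2 14 3 16 17 4 6) = [0, 10, 14, 16, 6, 5, 2, 7, 8, 1, 11, 9, 12, 13, 3, 15, 17, 4]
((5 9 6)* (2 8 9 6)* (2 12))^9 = (2 8 9 12)(5 6) = [0, 1, 8, 3, 4, 6, 5, 7, 9, 12, 10, 11, 2]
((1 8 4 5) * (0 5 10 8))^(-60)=(10)=[0, 1, 2, 3, 4, 5, 6, 7, 8, 9, 10]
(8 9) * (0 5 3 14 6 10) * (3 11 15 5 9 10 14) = (0 9 8 10)(5 11 15)(6 14) = [9, 1, 2, 3, 4, 11, 14, 7, 10, 8, 0, 15, 12, 13, 6, 5]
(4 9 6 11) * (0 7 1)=(0 7 1)(4 9 6 11)=[7, 0, 2, 3, 9, 5, 11, 1, 8, 6, 10, 4]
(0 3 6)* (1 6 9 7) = (0 3 9 7 1 6) = [3, 6, 2, 9, 4, 5, 0, 1, 8, 7]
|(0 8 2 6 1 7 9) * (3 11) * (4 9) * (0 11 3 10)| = |(0 8 2 6 1 7 4 9 11 10)| = 10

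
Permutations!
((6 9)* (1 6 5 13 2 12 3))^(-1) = (1 3 12 2 13 5 9 6) = [0, 3, 13, 12, 4, 9, 1, 7, 8, 6, 10, 11, 2, 5]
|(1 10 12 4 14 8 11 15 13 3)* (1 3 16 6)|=11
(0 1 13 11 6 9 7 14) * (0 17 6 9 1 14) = (0 14 17 6 1 13 11 9 7) = [14, 13, 2, 3, 4, 5, 1, 0, 8, 7, 10, 9, 12, 11, 17, 15, 16, 6]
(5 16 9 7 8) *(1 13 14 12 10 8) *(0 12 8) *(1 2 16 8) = (0 12 10)(1 13 14)(2 16 9 7)(5 8) = [12, 13, 16, 3, 4, 8, 6, 2, 5, 7, 0, 11, 10, 14, 1, 15, 9]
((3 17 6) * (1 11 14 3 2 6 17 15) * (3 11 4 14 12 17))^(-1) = (1 15 3 17 12 11 14 4)(2 6) = [0, 15, 6, 17, 1, 5, 2, 7, 8, 9, 10, 14, 11, 13, 4, 3, 16, 12]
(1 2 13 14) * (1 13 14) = (1 2 14 13) = [0, 2, 14, 3, 4, 5, 6, 7, 8, 9, 10, 11, 12, 1, 13]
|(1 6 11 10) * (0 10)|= |(0 10 1 6 11)|= 5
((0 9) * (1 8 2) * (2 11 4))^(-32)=(1 4 8 2 11)=[0, 4, 11, 3, 8, 5, 6, 7, 2, 9, 10, 1]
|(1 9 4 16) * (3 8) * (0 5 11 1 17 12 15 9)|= 12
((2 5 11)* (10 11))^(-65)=(2 11 10 5)=[0, 1, 11, 3, 4, 2, 6, 7, 8, 9, 5, 10]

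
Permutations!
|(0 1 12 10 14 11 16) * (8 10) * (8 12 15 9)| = |(0 1 15 9 8 10 14 11 16)| = 9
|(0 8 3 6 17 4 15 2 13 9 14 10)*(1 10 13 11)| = 33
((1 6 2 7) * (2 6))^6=[0, 1, 2, 3, 4, 5, 6, 7]=(7)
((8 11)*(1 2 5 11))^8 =(1 11 2 8 5) =[0, 11, 8, 3, 4, 1, 6, 7, 5, 9, 10, 2]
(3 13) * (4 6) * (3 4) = (3 13 4 6) = [0, 1, 2, 13, 6, 5, 3, 7, 8, 9, 10, 11, 12, 4]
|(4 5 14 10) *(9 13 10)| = 6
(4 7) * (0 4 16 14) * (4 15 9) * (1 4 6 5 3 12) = (0 15 9 6 5 3 12 1 4 7 16 14) = [15, 4, 2, 12, 7, 3, 5, 16, 8, 6, 10, 11, 1, 13, 0, 9, 14]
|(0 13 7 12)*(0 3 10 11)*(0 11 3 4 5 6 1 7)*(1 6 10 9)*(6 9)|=18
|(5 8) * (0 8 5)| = 2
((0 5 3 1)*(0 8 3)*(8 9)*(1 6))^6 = [0, 9, 2, 6, 4, 5, 1, 7, 3, 8] = (1 9 8 3 6)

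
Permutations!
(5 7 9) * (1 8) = (1 8)(5 7 9) = [0, 8, 2, 3, 4, 7, 6, 9, 1, 5]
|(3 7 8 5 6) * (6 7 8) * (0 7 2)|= 7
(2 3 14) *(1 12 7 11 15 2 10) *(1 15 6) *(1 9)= (1 12 7 11 6 9)(2 3 14 10 15)= [0, 12, 3, 14, 4, 5, 9, 11, 8, 1, 15, 6, 7, 13, 10, 2]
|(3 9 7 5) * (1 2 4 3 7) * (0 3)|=6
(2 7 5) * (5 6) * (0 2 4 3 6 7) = (7)(0 2)(3 6 5 4) = [2, 1, 0, 6, 3, 4, 5, 7]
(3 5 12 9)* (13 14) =(3 5 12 9)(13 14) =[0, 1, 2, 5, 4, 12, 6, 7, 8, 3, 10, 11, 9, 14, 13]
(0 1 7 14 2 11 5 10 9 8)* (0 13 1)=[0, 7, 11, 3, 4, 10, 6, 14, 13, 8, 9, 5, 12, 1, 2]=(1 7 14 2 11 5 10 9 8 13)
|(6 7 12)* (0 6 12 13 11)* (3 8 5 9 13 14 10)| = 11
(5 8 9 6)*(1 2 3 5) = [0, 2, 3, 5, 4, 8, 1, 7, 9, 6] = (1 2 3 5 8 9 6)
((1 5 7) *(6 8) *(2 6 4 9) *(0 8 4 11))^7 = [8, 5, 9, 3, 6, 7, 2, 1, 11, 4, 10, 0] = (0 8 11)(1 5 7)(2 9 4 6)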